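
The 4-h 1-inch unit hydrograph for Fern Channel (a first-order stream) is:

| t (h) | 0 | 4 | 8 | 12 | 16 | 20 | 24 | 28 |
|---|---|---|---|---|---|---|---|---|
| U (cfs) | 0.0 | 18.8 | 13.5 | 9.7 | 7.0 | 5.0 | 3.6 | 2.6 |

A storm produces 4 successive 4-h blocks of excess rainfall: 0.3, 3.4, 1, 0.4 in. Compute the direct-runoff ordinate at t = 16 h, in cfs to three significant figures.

By discrete convolution, Q_j = Σ (P_i / 1 in) · U_{j−i}.
At t = 16 h (j=4): Q = (0.3/1)·7.0 + (3.4/1)·9.7 + (1/1)·13.5 + (0.4/1)·18.8 = 56.1 cfs.

Q ≈ 56.1 cfs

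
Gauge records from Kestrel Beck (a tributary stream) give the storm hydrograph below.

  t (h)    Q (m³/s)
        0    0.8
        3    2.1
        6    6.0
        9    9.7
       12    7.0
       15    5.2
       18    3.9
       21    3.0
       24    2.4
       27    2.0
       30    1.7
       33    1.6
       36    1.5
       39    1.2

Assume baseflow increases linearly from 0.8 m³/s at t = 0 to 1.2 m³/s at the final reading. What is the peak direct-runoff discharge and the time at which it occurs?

Subtracting baseflow gives direct-runoff ordinates: 0.00, 1.27, 5.14, 8.81, 6.08, 4.25, 2.92, 1.98, 1.35, 0.92, 0.59, 0.46, 0.33, 0.00 m³/s.
The maximum is 8.81 m³/s, occurring at the reading for t = 9 h.

Q_p = 8.81 m³/s at t = 9 h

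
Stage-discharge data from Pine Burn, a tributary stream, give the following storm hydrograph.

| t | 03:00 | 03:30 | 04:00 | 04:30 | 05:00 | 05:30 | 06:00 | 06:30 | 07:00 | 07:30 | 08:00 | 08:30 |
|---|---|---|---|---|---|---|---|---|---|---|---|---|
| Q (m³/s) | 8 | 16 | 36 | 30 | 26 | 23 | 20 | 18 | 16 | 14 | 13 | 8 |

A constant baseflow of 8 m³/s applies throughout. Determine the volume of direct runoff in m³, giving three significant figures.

Direct-runoff ordinates (Q − Q_b): 0.0, 8.0, 28.0, 22.0, 18.0, 15.0, 12.0, 10.0, 8.0, 6.0, 5.0, 0.0 m³/s.
ΣQ_DR = 132.0 m³/s.
With Δt = 0.5 h = 1800 s, V = ΣQ_DR · Δt = 132.0 × 1800 = 2.38 × 10^5 m³.

V ≈ 2.38 × 10^5 m³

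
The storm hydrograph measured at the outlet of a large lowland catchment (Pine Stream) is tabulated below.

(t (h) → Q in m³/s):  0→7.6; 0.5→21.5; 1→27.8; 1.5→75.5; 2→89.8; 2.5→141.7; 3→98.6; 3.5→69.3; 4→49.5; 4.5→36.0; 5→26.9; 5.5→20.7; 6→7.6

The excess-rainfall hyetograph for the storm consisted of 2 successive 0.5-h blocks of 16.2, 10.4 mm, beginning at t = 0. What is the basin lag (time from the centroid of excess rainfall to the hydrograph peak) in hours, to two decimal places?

Centroid of excess rainfall: t_c = Σ P_i·t̄_i / ΣP_i = 0.4455 h (block centres at 0.25, 0.75 h).
Hydrograph peak occurs at t = 2.5 h, so basin lag t_L = 2.5 − 0.4455 = 2.05 h.

t_L ≈ 2.05 h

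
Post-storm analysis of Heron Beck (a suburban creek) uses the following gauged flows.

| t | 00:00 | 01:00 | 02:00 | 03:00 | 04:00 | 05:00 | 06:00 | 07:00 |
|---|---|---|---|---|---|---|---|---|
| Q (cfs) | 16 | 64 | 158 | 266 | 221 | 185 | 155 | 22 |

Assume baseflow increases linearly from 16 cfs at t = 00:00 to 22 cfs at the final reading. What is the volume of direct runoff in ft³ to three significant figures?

Direct-runoff ordinates (Q − Q_b): 0.00, 47.14, 140.29, 247.43, 201.57, 164.71, 133.86, 0.00 cfs.
ΣQ_DR = 935.0 cfs.
With Δt = 1 h = 3600 s, V = ΣQ_DR · Δt = 935.0 × 3600 = 3.37 × 10^6 ft³.

V ≈ 3.37 × 10^6 ft³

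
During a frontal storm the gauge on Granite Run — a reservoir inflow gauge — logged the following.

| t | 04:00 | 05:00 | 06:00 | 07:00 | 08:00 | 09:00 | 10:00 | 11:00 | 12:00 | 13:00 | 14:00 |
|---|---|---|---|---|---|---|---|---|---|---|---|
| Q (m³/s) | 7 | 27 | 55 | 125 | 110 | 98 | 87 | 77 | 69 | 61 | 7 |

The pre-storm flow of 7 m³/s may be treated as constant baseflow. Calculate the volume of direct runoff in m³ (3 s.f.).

V ≈ 2.33 × 10^6 m³

Direct-runoff ordinates (Q − Q_b): 0.0, 20.0, 48.0, 118.0, 103.0, 91.0, 80.0, 70.0, 62.0, 54.0, 0.0 m³/s.
ΣQ_DR = 646.0 m³/s.
With Δt = 1 h = 3600 s, V = ΣQ_DR · Δt = 646.0 × 3600 = 2.33 × 10^6 m³.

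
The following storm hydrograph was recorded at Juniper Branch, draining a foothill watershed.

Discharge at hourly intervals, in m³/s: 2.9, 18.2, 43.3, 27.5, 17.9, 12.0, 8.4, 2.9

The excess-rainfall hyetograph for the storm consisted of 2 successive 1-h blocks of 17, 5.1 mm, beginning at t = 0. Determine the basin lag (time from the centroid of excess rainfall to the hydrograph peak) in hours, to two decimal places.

Centroid of excess rainfall: t_c = Σ P_i·t̄_i / ΣP_i = 0.7308 h (block centres at 0.5, 1.5 h).
Hydrograph peak occurs at t = 2 h, so basin lag t_L = 2 − 0.7308 = 1.27 h.

t_L ≈ 1.27 h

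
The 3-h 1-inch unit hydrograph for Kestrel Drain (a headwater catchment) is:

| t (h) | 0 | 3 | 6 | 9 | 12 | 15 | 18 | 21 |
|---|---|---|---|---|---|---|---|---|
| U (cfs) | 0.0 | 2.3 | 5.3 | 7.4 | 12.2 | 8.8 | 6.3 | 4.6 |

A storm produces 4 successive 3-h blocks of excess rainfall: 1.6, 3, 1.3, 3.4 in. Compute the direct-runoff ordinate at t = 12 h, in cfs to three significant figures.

By discrete convolution, Q_j = Σ (P_i / 1 in) · U_{j−i}.
At t = 12 h (j=4): Q = (1.6/1)·12.2 + (3/1)·7.4 + (1.3/1)·5.3 + (3.4/1)·2.3 = 56.4 cfs.

Q ≈ 56.4 cfs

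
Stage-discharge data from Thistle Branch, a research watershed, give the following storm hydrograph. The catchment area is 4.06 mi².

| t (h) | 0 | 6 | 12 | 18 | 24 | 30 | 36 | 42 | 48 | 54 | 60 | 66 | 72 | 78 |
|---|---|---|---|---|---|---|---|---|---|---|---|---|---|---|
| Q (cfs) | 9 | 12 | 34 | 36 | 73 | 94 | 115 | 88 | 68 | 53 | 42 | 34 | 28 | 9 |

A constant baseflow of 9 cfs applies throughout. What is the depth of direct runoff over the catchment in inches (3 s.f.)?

d ≈ 1.30 in

Direct runoff: 0.0, 3.0, 25.0, 27.0, 64.0, 85.0, 106.0, 79.0, 59.0, 44.0, 33.0, 25.0, 19.0, 0.0 cfs; ΣQ_DR = 569.0 cfs.
V = ΣQ_DR · Δt = 569.0 × 21600 s = 1.229 × 10^7 ft³.
Over A = 4.06 mi², depth = V / A = 1.30 in.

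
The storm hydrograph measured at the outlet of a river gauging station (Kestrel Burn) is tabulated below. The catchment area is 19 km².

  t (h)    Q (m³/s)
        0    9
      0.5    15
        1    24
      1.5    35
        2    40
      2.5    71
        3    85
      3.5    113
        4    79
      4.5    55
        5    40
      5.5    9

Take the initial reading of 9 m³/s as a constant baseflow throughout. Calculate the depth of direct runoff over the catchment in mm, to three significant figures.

Direct runoff: 0.0, 6.0, 15.0, 26.0, 31.0, 62.0, 76.0, 104.0, 70.0, 46.0, 31.0, 0.0 m³/s; ΣQ_DR = 467.0 m³/s.
V = ΣQ_DR · Δt = 467.0 × 1800 s = 8.406 × 10^5 m³.
Over A = 19 km², depth = V / A = 44.2 mm.

d ≈ 44.2 mm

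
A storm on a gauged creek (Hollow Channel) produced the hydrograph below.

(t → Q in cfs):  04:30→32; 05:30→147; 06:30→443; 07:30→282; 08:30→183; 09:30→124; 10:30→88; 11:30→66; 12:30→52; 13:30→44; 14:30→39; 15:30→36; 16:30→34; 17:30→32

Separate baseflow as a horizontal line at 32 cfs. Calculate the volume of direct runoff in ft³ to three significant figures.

V ≈ 4.15 × 10^6 ft³

Direct-runoff ordinates (Q − Q_b): 0.0, 115.0, 411.0, 250.0, 151.0, 92.0, 56.0, 34.0, 20.0, 12.0, 7.0, 4.0, 2.0, 0.0 cfs.
ΣQ_DR = 1154 cfs.
With Δt = 1 h = 3600 s, V = ΣQ_DR · Δt = 1154 × 3600 = 4.15 × 10^6 ft³.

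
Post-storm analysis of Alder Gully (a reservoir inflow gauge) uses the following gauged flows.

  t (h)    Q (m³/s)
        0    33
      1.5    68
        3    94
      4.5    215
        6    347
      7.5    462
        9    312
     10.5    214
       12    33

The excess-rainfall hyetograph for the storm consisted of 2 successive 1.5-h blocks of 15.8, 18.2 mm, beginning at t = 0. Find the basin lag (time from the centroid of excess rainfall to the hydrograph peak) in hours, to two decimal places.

t_L ≈ 5.95 h

Centroid of excess rainfall: t_c = Σ P_i·t̄_i / ΣP_i = 1.5529 h (block centres at 0.75, 2.25 h).
Hydrograph peak occurs at t = 7.5 h, so basin lag t_L = 7.5 − 1.5529 = 5.95 h.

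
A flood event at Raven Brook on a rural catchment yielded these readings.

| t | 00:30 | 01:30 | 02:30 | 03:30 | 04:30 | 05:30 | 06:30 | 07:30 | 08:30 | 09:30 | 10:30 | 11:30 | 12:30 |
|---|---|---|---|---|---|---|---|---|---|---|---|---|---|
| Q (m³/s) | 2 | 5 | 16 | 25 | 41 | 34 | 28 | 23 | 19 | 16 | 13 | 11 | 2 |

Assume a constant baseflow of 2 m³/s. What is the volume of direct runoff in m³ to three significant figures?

V ≈ 7.52 × 10^5 m³

Direct-runoff ordinates (Q − Q_b): 0.0, 3.0, 14.0, 23.0, 39.0, 32.0, 26.0, 21.0, 17.0, 14.0, 11.0, 9.0, 0.0 m³/s.
ΣQ_DR = 209.0 m³/s.
With Δt = 1 h = 3600 s, V = ΣQ_DR · Δt = 209.0 × 3600 = 7.52 × 10^5 m³.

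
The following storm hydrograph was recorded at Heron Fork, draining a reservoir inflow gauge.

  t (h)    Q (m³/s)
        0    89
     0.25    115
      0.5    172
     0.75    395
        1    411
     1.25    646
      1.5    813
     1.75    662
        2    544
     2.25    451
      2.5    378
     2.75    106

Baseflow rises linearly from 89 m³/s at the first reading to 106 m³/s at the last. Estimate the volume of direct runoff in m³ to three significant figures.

V ≈ 3.25 × 10^6 m³

Direct-runoff ordinates (Q − Q_b): 0.00, 24.45, 79.91, 301.36, 315.82, 549.27, 714.73, 562.18, 442.64, 348.09, 273.55, 0.00 m³/s.
ΣQ_DR = 3612 m³/s.
With Δt = 0.25 h = 900 s, V = ΣQ_DR · Δt = 3612 × 900 = 3.25 × 10^6 m³.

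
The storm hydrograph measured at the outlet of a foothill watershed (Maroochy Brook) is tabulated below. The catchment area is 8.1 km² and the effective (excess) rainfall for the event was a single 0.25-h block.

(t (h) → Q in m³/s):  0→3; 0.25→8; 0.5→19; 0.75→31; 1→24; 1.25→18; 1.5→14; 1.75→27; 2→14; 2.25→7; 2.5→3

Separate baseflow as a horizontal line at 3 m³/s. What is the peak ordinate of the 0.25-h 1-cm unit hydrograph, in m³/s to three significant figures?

Direct runoff: 0.0, 5.0, 16.0, 28.0, 21.0, 15.0, 11.0, 24.0, 11.0, 4.0, 0.0 m³/s; ΣQ_DR = 135.0 m³/s, peak = 28.0 m³/s.
Runoff depth d = ΣQ_DR·Δt / A = 135.0 × 900 / (8.1 km²) = 15.00 mm.
The 1-cm UH is the DRH scaled by (10 mm)/d, so U_p = 28.0 × 10/15.00 = 18.7 m³/s.

U_p ≈ 18.7 m³/s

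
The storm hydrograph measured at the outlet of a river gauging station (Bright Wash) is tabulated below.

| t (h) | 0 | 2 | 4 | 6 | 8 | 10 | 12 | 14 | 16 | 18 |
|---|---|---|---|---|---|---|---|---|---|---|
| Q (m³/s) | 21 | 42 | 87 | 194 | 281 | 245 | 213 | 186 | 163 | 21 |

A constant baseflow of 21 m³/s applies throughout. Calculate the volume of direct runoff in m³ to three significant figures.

Direct-runoff ordinates (Q − Q_b): 0.0, 21.0, 66.0, 173.0, 260.0, 224.0, 192.0, 165.0, 142.0, 0.0 m³/s.
ΣQ_DR = 1243 m³/s.
With Δt = 2 h = 7200 s, V = ΣQ_DR · Δt = 1243 × 7200 = 8.95 × 10^6 m³.

V ≈ 8.95 × 10^6 m³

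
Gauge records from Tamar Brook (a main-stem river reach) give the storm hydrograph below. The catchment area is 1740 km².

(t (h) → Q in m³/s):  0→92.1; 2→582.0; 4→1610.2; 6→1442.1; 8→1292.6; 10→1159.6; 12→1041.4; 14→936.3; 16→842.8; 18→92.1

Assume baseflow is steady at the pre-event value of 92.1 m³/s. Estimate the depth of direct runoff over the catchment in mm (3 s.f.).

d ≈ 33.8 mm

Direct runoff: 0.0, 489.9, 1518.1, 1350.0, 1200.5, 1067.5, 949.3, 844.2, 750.7, 0.0 m³/s; ΣQ_DR = 8170 m³/s.
V = ΣQ_DR · Δt = 8170 × 7200 s = 5.883 × 10^7 m³.
Over A = 1740 km², depth = V / A = 33.8 mm.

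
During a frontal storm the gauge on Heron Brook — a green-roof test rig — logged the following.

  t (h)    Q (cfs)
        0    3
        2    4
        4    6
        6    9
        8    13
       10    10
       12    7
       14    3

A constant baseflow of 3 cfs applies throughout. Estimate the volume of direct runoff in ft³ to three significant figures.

V ≈ 2.23 × 10^5 ft³

Direct-runoff ordinates (Q − Q_b): 0.0, 1.0, 3.0, 6.0, 10.0, 7.0, 4.0, 0.0 cfs.
ΣQ_DR = 31.00 cfs.
With Δt = 2 h = 7200 s, V = ΣQ_DR · Δt = 31.00 × 7200 = 2.23 × 10^5 ft³.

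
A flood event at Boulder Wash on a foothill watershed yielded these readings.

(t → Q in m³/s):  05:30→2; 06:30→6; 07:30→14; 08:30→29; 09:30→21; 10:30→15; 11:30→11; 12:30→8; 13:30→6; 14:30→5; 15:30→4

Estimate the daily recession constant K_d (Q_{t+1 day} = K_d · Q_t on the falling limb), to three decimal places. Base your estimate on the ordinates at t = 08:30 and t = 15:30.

K_d ≈ 0.001

Between t = 08:30 and t = 15:30 the flow falls from 29 to 4 m³/s over 7×1 h = 7 h.
Per-interval ratio K = (4/29)^(1/7) = 0.7535; K_d = K^(24/1) = 0.001.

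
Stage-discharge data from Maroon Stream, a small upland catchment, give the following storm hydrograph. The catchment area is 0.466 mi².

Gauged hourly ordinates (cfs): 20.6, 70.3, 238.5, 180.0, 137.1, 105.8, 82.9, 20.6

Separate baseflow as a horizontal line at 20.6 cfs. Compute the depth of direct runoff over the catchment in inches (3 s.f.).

Direct runoff: 0.0, 49.7, 217.9, 159.4, 116.5, 85.2, 62.3, 0.0 cfs; ΣQ_DR = 691.0 cfs.
V = ΣQ_DR · Δt = 691.0 × 3600 s = 2.488 × 10^6 ft³.
Over A = 0.466 mi², depth = V / A = 2.30 in.

d ≈ 2.30 in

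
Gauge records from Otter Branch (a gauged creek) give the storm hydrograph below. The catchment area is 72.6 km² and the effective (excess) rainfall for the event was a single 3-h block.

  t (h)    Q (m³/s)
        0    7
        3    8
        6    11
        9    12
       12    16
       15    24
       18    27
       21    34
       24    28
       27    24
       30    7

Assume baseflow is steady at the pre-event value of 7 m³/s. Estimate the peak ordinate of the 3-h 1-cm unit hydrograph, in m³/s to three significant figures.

U_p ≈ 15.0 m³/s

Direct runoff: 0.0, 1.0, 4.0, 5.0, 9.0, 17.0, 20.0, 27.0, 21.0, 17.0, 0.0 m³/s; ΣQ_DR = 121.0 m³/s, peak = 27.0 m³/s.
Runoff depth d = ΣQ_DR·Δt / A = 121.0 × 10800 / (72.6 km²) = 18.00 mm.
The 1-cm UH is the DRH scaled by (10 mm)/d, so U_p = 27.0 × 10/18.00 = 15.0 m³/s.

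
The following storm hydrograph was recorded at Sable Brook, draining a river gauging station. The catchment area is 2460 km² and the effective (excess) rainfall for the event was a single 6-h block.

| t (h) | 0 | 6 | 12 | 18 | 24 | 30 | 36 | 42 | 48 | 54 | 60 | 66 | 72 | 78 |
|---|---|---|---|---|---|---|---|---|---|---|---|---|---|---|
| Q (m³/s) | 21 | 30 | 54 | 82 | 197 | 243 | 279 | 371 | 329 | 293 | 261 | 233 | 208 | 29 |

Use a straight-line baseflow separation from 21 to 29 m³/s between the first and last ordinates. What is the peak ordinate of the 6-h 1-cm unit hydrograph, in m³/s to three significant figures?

U_p ≈ 173 m³/s

Direct runoff: 0.00, 8.38, 31.77, 59.15, 173.54, 218.92, 254.31, 345.69, 303.08, 266.46, 233.85, 205.23, 179.62, 0.00 m³/s; ΣQ_DR = 2280 m³/s, peak = 345.69 m³/s.
Runoff depth d = ΣQ_DR·Δt / A = 2280 × 21600 / (2460 km²) = 20.02 mm.
The 1-cm UH is the DRH scaled by (10 mm)/d, so U_p = 345.69 × 10/20.02 = 173 m³/s.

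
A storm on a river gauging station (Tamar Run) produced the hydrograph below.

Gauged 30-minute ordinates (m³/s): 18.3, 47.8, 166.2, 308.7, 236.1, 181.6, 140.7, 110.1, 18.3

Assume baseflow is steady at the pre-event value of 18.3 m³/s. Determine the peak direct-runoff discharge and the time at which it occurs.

Subtracting baseflow gives direct-runoff ordinates: 0.0, 29.5, 147.9, 290.4, 217.8, 163.3, 122.4, 91.8, 0.0 m³/s.
The maximum is 290.4 m³/s, occurring at the reading for t = 1.5 h.

Q_p = 290.4 m³/s at t = 1.5 h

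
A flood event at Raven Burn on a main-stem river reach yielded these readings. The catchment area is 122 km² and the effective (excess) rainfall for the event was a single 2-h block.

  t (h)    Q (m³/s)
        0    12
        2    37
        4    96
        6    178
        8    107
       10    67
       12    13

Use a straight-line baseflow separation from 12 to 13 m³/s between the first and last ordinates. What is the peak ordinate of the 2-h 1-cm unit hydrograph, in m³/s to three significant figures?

Direct runoff: 0.00, 24.83, 83.67, 165.50, 94.33, 54.17, 0.00 m³/s; ΣQ_DR = 422.5 m³/s, peak = 165.50 m³/s.
Runoff depth d = ΣQ_DR·Δt / A = 422.5 × 7200 / (122 km²) = 24.93 mm.
The 1-cm UH is the DRH scaled by (10 mm)/d, so U_p = 165.50 × 10/24.93 = 66.4 m³/s.

U_p ≈ 66.4 m³/s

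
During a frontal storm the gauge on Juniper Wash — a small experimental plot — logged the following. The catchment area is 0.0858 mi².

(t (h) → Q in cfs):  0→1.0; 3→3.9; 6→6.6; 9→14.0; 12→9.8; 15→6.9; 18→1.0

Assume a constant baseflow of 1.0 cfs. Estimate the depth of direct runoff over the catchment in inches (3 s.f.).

Direct runoff: 0.0, 2.9, 5.6, 13.0, 8.8, 5.9, 0.0 cfs; ΣQ_DR = 36.20 cfs.
V = ΣQ_DR · Δt = 36.20 × 10800 s = 3.910 × 10^5 ft³.
Over A = 0.0858 mi², depth = V / A = 1.96 in.

d ≈ 1.96 in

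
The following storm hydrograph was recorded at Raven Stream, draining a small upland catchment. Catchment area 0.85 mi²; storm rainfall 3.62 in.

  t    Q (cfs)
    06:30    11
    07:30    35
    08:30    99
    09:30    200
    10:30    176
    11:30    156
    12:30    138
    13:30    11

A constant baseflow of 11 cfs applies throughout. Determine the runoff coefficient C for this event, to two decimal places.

C ≈ 0.37

ΣQ_DR = 738.0 cfs; V = ΣQ_DR·Δt = 2.657 × 10^6 ft³.
Runoff depth d = V / A = 1.345 in.
C = d / P = 1.345 / 3.62 = 0.37.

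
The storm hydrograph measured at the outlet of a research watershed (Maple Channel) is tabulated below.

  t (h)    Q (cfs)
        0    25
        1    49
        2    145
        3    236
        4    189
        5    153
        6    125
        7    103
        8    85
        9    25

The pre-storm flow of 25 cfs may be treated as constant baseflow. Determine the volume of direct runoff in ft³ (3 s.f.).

V ≈ 3.19 × 10^6 ft³

Direct-runoff ordinates (Q − Q_b): 0.0, 24.0, 120.0, 211.0, 164.0, 128.0, 100.0, 78.0, 60.0, 0.0 cfs.
ΣQ_DR = 885.0 cfs.
With Δt = 1 h = 3600 s, V = ΣQ_DR · Δt = 885.0 × 3600 = 3.19 × 10^6 ft³.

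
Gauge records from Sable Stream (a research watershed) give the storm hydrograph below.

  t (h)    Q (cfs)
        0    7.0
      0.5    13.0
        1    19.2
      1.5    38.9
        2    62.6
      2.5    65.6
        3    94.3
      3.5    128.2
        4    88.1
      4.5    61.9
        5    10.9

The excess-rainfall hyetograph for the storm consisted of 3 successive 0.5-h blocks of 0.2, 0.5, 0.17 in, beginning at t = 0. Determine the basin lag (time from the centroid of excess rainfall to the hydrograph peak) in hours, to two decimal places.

t_L ≈ 2.77 h

Centroid of excess rainfall: t_c = Σ P_i·t̄_i / ΣP_i = 0.7328 h (block centres at 0.25, 0.75, 1.25 h).
Hydrograph peak occurs at t = 3.5 h, so basin lag t_L = 3.5 − 0.7328 = 2.77 h.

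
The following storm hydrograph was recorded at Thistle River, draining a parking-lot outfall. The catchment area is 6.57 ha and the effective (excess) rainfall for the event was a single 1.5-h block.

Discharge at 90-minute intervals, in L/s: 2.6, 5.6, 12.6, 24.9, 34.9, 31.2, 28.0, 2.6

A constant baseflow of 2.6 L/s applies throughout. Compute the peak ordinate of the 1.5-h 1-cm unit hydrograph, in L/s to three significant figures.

Direct runoff: 0.0, 3.0, 10.0, 22.3, 32.3, 28.6, 25.4, 0.0 L/s; ΣQ_DR = 121.6 L/s, peak = 32.3 L/s.
Runoff depth d = ΣQ_DR·Δt / A = 121.6 × 5400 / (6.57 ha) = 9.995 mm.
The 1-cm UH is the DRH scaled by (10 mm)/d, so U_p = 32.3 × 10/9.995 = 32.3 L/s.

U_p ≈ 32.3 L/s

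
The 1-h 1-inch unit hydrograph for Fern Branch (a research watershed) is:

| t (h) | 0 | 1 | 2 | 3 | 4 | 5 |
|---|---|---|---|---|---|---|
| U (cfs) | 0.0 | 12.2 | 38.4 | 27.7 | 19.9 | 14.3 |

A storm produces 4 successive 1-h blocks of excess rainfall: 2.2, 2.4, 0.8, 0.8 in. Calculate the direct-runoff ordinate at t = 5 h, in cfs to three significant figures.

Q ≈ 132 cfs

By discrete convolution, Q_j = Σ (P_i / 1 in) · U_{j−i}.
At t = 5 h (j=5): Q = (2.2/1)·14.3 + (2.4/1)·19.9 + (0.8/1)·27.7 + (0.8/1)·38.4 = 132 cfs.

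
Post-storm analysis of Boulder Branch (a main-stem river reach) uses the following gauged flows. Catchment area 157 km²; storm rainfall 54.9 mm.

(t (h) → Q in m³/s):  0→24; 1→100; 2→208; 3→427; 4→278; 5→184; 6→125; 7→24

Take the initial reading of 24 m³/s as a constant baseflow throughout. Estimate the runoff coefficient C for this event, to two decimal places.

ΣQ_DR = 1178 m³/s; V = ΣQ_DR·Δt = 4.241 × 10^6 m³.
Runoff depth d = V / A = 27.01 mm.
C = d / P = 27.01 / 54.9 = 0.49.

C ≈ 0.49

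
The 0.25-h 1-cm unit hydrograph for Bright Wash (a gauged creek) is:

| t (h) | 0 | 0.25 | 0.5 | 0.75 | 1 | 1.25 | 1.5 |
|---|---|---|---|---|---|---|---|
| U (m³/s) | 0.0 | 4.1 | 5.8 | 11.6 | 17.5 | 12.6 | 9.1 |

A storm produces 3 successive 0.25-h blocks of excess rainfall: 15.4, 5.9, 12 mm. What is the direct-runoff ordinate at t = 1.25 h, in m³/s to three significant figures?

By discrete convolution, Q_j = Σ (P_i / 10 mm) · U_{j−i}.
At t = 1.25 h (j=5): Q = (15.4/10)·12.6 + (5.9/10)·17.5 + (12/10)·11.6 = 43.6 m³/s.

Q ≈ 43.6 m³/s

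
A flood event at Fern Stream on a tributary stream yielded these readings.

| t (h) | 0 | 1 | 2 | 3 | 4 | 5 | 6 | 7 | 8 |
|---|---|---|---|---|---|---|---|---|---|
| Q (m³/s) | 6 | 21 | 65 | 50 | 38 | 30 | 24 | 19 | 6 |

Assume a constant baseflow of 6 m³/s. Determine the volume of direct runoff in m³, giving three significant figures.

Direct-runoff ordinates (Q − Q_b): 0.0, 15.0, 59.0, 44.0, 32.0, 24.0, 18.0, 13.0, 0.0 m³/s.
ΣQ_DR = 205.0 m³/s.
With Δt = 1 h = 3600 s, V = ΣQ_DR · Δt = 205.0 × 3600 = 7.38 × 10^5 m³.

V ≈ 7.38 × 10^5 m³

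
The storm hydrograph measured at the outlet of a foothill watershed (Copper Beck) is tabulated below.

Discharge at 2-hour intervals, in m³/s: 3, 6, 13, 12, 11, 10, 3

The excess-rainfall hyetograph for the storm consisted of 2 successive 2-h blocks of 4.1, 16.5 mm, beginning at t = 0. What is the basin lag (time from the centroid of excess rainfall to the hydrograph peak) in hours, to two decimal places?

t_L ≈ 1.40 h

Centroid of excess rainfall: t_c = Σ P_i·t̄_i / ΣP_i = 2.6019 h (block centres at 1, 3 h).
Hydrograph peak occurs at t = 4 h, so basin lag t_L = 4 − 2.6019 = 1.40 h.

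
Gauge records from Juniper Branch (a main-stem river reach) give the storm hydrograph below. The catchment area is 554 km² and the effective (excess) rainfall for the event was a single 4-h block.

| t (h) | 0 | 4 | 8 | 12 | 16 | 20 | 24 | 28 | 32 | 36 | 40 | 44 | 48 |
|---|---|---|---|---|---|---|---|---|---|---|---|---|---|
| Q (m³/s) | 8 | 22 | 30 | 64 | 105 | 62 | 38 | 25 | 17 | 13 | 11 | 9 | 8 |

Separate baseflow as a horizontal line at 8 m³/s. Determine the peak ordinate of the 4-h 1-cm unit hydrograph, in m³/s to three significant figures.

Direct runoff: 0.0, 14.0, 22.0, 56.0, 97.0, 54.0, 30.0, 17.0, 9.0, 5.0, 3.0, 1.0, 0.0 m³/s; ΣQ_DR = 308.0 m³/s, peak = 97.0 m³/s.
Runoff depth d = ΣQ_DR·Δt / A = 308.0 × 14400 / (554 km²) = 8.006 mm.
The 1-cm UH is the DRH scaled by (10 mm)/d, so U_p = 97.0 × 10/8.006 = 121 m³/s.

U_p ≈ 121 m³/s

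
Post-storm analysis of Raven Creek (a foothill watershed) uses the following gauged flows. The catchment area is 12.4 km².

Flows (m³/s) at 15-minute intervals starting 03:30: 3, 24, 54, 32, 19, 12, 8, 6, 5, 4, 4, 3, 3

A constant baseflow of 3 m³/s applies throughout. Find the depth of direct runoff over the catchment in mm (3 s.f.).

d ≈ 10.0 mm

Direct runoff: 0.0, 21.0, 51.0, 29.0, 16.0, 9.0, 5.0, 3.0, 2.0, 1.0, 1.0, 0.0, 0.0 m³/s; ΣQ_DR = 138.0 m³/s.
V = ΣQ_DR · Δt = 138.0 × 900 s = 1.242 × 10^5 m³.
Over A = 12.4 km², depth = V / A = 10.0 mm.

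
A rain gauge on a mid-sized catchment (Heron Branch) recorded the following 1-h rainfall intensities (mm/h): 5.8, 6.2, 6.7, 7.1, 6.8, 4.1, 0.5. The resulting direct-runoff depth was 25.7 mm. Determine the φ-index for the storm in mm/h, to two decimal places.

Only the 6 blocks with intensity above φ contribute runoff: 5.8, 6.2, 6.7, 7.1, 6.8, 4.1 mm/h.
Σ(I−φ)·Δt = d  ⇒  (5.8+6.2+6.7+7.1+6.8+4.1 − 6φ)·1 = 25.7
φ = (36.70 − 25.7/1) / 6 = 1.83 mm/h.

φ ≈ 1.83 mm/h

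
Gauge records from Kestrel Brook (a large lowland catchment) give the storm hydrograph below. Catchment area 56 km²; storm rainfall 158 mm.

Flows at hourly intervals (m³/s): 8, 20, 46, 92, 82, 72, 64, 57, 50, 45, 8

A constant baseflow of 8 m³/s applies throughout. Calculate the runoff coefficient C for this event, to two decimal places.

ΣQ_DR = 456.0 m³/s; V = ΣQ_DR·Δt = 1.642 × 10^6 m³.
Runoff depth d = V / A = 29.31 mm.
C = d / P = 29.31 / 158 = 0.19.

C ≈ 0.19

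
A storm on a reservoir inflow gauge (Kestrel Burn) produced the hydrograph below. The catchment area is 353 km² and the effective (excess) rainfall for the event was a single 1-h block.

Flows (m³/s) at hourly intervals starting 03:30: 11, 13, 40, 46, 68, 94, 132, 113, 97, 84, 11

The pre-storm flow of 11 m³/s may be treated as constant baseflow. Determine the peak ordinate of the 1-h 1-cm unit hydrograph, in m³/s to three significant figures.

U_p ≈ 202 m³/s

Direct runoff: 0.0, 2.0, 29.0, 35.0, 57.0, 83.0, 121.0, 102.0, 86.0, 73.0, 0.0 m³/s; ΣQ_DR = 588.0 m³/s, peak = 121.0 m³/s.
Runoff depth d = ΣQ_DR·Δt / A = 588.0 × 3600 / (353 km²) = 5.997 mm.
The 1-cm UH is the DRH scaled by (10 mm)/d, so U_p = 121.0 × 10/5.997 = 202 m³/s.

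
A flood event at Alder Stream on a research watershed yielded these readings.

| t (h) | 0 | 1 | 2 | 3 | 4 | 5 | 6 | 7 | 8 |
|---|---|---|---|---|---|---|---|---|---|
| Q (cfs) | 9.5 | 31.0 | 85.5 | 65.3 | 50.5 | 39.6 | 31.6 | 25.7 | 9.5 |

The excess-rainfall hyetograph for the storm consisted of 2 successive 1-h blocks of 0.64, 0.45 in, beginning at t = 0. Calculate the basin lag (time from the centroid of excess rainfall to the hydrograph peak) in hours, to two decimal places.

t_L ≈ 1.09 h

Centroid of excess rainfall: t_c = Σ P_i·t̄_i / ΣP_i = 0.9128 h (block centres at 0.5, 1.5 h).
Hydrograph peak occurs at t = 2 h, so basin lag t_L = 2 − 0.9128 = 1.09 h.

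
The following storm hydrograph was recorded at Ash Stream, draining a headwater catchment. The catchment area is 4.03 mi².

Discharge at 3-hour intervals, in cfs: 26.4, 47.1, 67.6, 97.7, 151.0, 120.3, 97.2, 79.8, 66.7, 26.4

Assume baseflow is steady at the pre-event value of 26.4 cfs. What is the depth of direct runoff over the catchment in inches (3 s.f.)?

d ≈ 0.595 in

Direct runoff: 0.0, 20.7, 41.2, 71.3, 124.6, 93.9, 70.8, 53.4, 40.3, 0.0 cfs; ΣQ_DR = 516.2 cfs.
V = ΣQ_DR · Δt = 516.2 × 10800 s = 5.575 × 10^6 ft³.
Over A = 4.03 mi², depth = V / A = 0.595 in.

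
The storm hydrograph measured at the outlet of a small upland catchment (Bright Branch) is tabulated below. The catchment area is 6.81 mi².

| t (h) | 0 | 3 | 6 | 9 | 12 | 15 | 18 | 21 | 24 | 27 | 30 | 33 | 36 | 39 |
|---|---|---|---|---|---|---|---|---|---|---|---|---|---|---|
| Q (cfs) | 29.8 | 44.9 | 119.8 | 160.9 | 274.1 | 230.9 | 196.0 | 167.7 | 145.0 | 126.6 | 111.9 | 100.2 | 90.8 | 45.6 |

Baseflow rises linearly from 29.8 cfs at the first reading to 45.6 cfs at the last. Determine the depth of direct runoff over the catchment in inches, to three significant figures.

Direct runoff: 0.00, 13.88, 87.57, 127.45, 239.44, 195.02, 158.91, 129.39, 105.48, 85.86, 69.95, 57.03, 46.42, 0.00 cfs; ΣQ_DR = 1316 cfs.
V = ΣQ_DR · Δt = 1316 × 10800 s = 1.422 × 10^7 ft³.
Over A = 6.81 mi², depth = V / A = 0.899 in.

d ≈ 0.899 in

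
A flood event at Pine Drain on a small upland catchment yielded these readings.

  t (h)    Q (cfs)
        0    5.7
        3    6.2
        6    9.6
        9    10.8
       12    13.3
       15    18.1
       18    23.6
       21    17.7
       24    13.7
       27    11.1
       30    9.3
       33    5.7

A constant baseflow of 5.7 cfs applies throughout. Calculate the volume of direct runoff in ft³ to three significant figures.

Direct-runoff ordinates (Q − Q_b): 0.0, 0.5, 3.9, 5.1, 7.6, 12.4, 17.9, 12.0, 8.0, 5.4, 3.6, 0.0 cfs.
ΣQ_DR = 76.40 cfs.
With Δt = 3 h = 10800 s, V = ΣQ_DR · Δt = 76.40 × 10800 = 8.25 × 10^5 ft³.

V ≈ 8.25 × 10^5 ft³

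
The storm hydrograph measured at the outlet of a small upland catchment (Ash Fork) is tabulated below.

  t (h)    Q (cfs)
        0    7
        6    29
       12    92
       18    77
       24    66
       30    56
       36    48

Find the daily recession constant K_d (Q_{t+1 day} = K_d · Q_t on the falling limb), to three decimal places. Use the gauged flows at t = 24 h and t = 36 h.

Between t = 24 h and t = 36 h the flow falls from 66 to 48 cfs over 2×6 h = 12 h.
Per-interval ratio K = (48/66)^(1/2) = 0.8528; K_d = K^(24/6) = 0.529.

K_d ≈ 0.529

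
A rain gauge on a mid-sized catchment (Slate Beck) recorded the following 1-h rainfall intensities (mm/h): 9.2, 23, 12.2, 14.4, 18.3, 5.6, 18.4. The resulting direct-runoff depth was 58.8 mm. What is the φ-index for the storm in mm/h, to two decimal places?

φ ≈ 6.12 mm/h

Only the 6 blocks with intensity above φ contribute runoff: 9.2, 23, 12.2, 14.4, 18.3, 18.4 mm/h.
Σ(I−φ)·Δt = d  ⇒  (9.2+23+12.2+14.4+18.3+18.4 − 6φ)·1 = 58.8
φ = (95.50 − 58.8/1) / 6 = 6.12 mm/h.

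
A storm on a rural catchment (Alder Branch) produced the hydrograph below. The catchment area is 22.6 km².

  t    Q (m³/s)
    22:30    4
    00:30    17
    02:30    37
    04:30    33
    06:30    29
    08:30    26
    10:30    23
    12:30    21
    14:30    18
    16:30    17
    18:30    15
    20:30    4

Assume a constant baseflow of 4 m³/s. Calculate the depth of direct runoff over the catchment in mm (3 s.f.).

Direct runoff: 0.0, 13.0, 33.0, 29.0, 25.0, 22.0, 19.0, 17.0, 14.0, 13.0, 11.0, 0.0 m³/s; ΣQ_DR = 196.0 m³/s.
V = ΣQ_DR · Δt = 196.0 × 7200 s = 1.411 × 10^6 m³.
Over A = 22.6 km², depth = V / A = 62.4 mm.

d ≈ 62.4 mm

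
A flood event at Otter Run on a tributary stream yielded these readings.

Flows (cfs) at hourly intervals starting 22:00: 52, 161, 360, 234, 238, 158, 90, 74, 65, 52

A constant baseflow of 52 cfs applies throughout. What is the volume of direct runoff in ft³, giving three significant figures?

Direct-runoff ordinates (Q − Q_b): 0.0, 109.0, 308.0, 182.0, 186.0, 106.0, 38.0, 22.0, 13.0, 0.0 cfs.
ΣQ_DR = 964.0 cfs.
With Δt = 1 h = 3600 s, V = ΣQ_DR · Δt = 964.0 × 3600 = 3.47 × 10^6 ft³.

V ≈ 3.47 × 10^6 ft³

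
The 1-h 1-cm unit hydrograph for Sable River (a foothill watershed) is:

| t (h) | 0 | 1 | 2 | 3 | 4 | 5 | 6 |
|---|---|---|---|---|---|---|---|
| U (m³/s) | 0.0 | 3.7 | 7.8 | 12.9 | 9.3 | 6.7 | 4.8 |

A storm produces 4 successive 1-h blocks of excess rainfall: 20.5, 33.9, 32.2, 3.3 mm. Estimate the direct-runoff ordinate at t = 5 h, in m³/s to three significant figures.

Q ≈ 89.4 m³/s

By discrete convolution, Q_j = Σ (P_i / 10 mm) · U_{j−i}.
At t = 5 h (j=5): Q = (20.5/10)·6.7 + (33.9/10)·9.3 + (32.2/10)·12.9 + (3.3/10)·7.8 = 89.4 m³/s.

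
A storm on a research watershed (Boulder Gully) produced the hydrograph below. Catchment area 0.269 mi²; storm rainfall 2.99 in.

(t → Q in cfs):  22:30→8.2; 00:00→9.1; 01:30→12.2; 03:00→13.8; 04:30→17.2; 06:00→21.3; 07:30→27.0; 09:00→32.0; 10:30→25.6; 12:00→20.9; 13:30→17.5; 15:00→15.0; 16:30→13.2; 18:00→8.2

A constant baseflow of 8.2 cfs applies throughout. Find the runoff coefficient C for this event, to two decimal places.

C ≈ 0.37

ΣQ_DR = 126.4 cfs; V = ΣQ_DR·Δt = 6.826 × 10^5 ft³.
Runoff depth d = V / A = 1.092 in.
C = d / P = 1.092 / 2.99 = 0.37.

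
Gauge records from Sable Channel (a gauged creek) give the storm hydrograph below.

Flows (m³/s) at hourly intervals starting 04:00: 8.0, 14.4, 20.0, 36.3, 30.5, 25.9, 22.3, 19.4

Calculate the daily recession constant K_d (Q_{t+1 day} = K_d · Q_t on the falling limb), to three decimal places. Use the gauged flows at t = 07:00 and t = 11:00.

Between t = 07:00 and t = 11:00 the flow falls from 36.3 to 19.4 m³/s over 4×1 h = 4 h.
Per-interval ratio K = (19.4/36.3)^(1/4) = 0.8550; K_d = K^(24/1) = 0.023.

K_d ≈ 0.023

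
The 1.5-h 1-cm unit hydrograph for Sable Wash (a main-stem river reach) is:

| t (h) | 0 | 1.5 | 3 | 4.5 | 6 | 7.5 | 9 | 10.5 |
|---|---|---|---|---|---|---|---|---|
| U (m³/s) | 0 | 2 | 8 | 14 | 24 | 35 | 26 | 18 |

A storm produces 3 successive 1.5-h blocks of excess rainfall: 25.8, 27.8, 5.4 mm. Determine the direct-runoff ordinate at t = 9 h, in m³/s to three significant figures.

Q ≈ 177 m³/s

By discrete convolution, Q_j = Σ (P_i / 10 mm) · U_{j−i}.
At t = 9 h (j=6): Q = (25.8/10)·26 + (27.8/10)·35 + (5.4/10)·24 = 177 m³/s.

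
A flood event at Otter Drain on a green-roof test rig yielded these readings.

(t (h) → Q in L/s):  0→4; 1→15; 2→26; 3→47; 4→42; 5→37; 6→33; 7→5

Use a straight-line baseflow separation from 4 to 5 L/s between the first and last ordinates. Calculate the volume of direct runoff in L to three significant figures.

Direct-runoff ordinates (Q − Q_b): 0.00, 10.86, 21.71, 42.57, 37.43, 32.29, 28.14, 0.00 L/s.
ΣQ_DR = 173.0 L/s.
With Δt = 1 h = 3600 s, V = ΣQ_DR · Δt = 173.0 × 3600 = 6.23 × 10^5 L.

V ≈ 6.23 × 10^5 L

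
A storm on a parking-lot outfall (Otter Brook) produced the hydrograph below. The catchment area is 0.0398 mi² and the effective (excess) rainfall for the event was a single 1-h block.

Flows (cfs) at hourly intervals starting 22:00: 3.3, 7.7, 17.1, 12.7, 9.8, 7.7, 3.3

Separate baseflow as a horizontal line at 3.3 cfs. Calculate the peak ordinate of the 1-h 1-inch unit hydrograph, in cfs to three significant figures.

U_p ≈ 9.21 cfs

Direct runoff: 0.0, 4.4, 13.8, 9.4, 6.5, 4.4, 0.0 cfs; ΣQ_DR = 38.50 cfs, peak = 13.8 cfs.
Runoff depth d = ΣQ_DR·Δt / A = 38.50 × 3600 / (0.0398 mi²) = 1.499 in.
The 1-inch UH is the DRH scaled by (1 in)/d, so U_p = 13.8 × 1/1.499 = 9.21 cfs.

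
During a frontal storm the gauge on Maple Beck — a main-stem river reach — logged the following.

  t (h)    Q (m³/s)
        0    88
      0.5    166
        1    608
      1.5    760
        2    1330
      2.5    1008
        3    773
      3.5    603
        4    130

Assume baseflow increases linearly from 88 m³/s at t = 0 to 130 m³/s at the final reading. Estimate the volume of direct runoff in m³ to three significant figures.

V ≈ 8.07 × 10^6 m³

Direct-runoff ordinates (Q − Q_b): 0.00, 72.75, 509.50, 656.25, 1221.00, 893.75, 653.50, 478.25, 0.00 m³/s.
ΣQ_DR = 4485 m³/s.
With Δt = 0.5 h = 1800 s, V = ΣQ_DR · Δt = 4485 × 1800 = 8.07 × 10^6 m³.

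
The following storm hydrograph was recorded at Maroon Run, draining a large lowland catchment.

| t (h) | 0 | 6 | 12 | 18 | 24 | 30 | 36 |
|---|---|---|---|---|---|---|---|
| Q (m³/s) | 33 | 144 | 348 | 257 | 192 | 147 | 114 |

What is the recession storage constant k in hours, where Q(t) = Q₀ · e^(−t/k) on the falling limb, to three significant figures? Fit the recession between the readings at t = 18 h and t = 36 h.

On the falling limb, Q drops from 257 to 114 m³/s between t = 18 h and t = 36 h (Δt = 18 h).
k = −Δt / ln(Q₂/Q₁) = −18 / ln(114/257) = 22.1 h.

k ≈ 22.1 h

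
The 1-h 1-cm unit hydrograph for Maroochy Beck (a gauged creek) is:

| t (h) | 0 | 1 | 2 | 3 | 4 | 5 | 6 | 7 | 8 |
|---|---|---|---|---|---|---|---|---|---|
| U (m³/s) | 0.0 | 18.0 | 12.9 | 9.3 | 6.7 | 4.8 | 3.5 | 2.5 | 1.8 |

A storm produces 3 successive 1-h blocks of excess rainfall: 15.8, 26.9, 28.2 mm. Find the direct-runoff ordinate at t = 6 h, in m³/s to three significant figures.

Q ≈ 37.3 m³/s

By discrete convolution, Q_j = Σ (P_i / 10 mm) · U_{j−i}.
At t = 6 h (j=6): Q = (15.8/10)·3.5 + (26.9/10)·4.8 + (28.2/10)·6.7 = 37.3 m³/s.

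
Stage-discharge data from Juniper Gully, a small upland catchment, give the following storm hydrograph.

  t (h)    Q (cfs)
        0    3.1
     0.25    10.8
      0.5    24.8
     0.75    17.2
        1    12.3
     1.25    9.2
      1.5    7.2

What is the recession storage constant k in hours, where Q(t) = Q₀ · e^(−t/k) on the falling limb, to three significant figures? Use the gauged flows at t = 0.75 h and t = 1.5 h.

On the falling limb, Q drops from 17.2 to 7.2 cfs between t = 0.75 h and t = 1.5 h (Δt = 0.75 h).
k = −Δt / ln(Q₂/Q₁) = −0.75 / ln(7.2/17.2) = 0.861 h.

k ≈ 0.861 h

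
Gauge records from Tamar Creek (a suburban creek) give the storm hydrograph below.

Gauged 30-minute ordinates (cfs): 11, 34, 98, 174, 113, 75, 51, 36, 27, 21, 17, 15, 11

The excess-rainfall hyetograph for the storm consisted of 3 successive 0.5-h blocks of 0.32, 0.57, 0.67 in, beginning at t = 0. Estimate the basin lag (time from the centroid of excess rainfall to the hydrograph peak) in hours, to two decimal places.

Centroid of excess rainfall: t_c = Σ P_i·t̄_i / ΣP_i = 0.8622 h (block centres at 0.25, 0.75, 1.25 h).
Hydrograph peak occurs at t = 1.5 h, so basin lag t_L = 1.5 − 0.8622 = 0.64 h.

t_L ≈ 0.64 h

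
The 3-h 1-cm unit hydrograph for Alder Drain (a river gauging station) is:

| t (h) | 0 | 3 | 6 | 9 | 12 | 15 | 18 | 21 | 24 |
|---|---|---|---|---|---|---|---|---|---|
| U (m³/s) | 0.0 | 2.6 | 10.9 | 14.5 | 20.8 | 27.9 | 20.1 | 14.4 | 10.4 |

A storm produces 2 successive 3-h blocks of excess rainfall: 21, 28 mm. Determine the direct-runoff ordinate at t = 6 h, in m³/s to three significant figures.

By discrete convolution, Q_j = Σ (P_i / 10 mm) · U_{j−i}.
At t = 6 h (j=2): Q = (21/10)·10.9 + (28/10)·2.6 = 30.2 m³/s.

Q ≈ 30.2 m³/s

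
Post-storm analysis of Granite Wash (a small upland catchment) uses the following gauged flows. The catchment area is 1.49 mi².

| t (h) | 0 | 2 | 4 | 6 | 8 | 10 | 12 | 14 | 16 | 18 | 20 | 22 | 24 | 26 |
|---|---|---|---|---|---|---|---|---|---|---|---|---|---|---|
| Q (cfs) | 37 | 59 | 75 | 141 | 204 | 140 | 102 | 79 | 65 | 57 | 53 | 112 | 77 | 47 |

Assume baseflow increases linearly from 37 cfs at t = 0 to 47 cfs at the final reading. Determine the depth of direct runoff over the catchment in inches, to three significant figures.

d ≈ 1.37 in

Direct runoff: 0.00, 21.23, 36.46, 101.69, 163.92, 99.15, 60.38, 36.62, 21.85, 13.08, 8.31, 66.54, 30.77, 0.00 cfs; ΣQ_DR = 660.0 cfs.
V = ΣQ_DR · Δt = 660.0 × 7200 s = 4.752 × 10^6 ft³.
Over A = 1.49 mi², depth = V / A = 1.37 in.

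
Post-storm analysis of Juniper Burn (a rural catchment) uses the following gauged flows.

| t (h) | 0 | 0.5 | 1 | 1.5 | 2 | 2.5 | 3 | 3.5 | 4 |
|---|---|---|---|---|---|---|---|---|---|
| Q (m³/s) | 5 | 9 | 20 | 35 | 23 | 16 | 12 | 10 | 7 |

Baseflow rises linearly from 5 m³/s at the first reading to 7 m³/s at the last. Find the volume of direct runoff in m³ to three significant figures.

Direct-runoff ordinates (Q − Q_b): 0.00, 3.75, 14.50, 29.25, 17.00, 9.75, 5.50, 3.25, 0.00 m³/s.
ΣQ_DR = 83.00 m³/s.
With Δt = 0.5 h = 1800 s, V = ΣQ_DR · Δt = 83.00 × 1800 = 1.49 × 10^5 m³.

V ≈ 1.49 × 10^5 m³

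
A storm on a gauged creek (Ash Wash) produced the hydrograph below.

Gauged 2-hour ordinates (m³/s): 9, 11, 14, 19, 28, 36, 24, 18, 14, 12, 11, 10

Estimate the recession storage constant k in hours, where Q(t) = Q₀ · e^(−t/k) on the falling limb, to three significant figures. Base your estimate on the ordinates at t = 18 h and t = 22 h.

k ≈ 21.9 h

On the falling limb, Q drops from 12 to 10 m³/s between t = 18 h and t = 22 h (Δt = 4 h).
k = −Δt / ln(Q₂/Q₁) = −4 / ln(10/12) = 21.9 h.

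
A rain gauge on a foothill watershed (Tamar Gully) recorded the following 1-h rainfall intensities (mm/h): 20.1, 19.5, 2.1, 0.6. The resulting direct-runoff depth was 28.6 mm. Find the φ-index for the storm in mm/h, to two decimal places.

φ ≈ 5.50 mm/h

Only the 2 blocks with intensity above φ contribute runoff: 20.1, 19.5 mm/h.
Σ(I−φ)·Δt = d  ⇒  (20.1+19.5 − 2φ)·1 = 28.6
φ = (39.60 − 28.6/1) / 2 = 5.50 mm/h.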